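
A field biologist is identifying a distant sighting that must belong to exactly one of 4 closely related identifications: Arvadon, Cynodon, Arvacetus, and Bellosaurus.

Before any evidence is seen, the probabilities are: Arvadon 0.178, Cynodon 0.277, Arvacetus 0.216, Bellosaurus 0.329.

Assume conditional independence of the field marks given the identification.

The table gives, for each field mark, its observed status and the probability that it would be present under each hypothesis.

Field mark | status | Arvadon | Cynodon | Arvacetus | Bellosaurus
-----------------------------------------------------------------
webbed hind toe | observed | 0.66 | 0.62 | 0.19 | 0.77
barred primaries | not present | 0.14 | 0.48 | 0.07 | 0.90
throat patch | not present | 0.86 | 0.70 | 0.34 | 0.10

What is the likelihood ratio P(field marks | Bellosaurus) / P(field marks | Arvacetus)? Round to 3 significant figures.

Take the product of per-field mark likelihoods under each hypothesis (using 1 − P(present | H) for each absent field mark), then divide.
  Bellosaurus: 0.77 × (1 − 0.90) × (1 − 0.10) = 0.0693
  Arvacetus: 0.19 × (1 − 0.07) × (1 − 0.34) = 0.11662
Bayes factor = 0.0693 / 0.11662 ≈ 0.594

0.594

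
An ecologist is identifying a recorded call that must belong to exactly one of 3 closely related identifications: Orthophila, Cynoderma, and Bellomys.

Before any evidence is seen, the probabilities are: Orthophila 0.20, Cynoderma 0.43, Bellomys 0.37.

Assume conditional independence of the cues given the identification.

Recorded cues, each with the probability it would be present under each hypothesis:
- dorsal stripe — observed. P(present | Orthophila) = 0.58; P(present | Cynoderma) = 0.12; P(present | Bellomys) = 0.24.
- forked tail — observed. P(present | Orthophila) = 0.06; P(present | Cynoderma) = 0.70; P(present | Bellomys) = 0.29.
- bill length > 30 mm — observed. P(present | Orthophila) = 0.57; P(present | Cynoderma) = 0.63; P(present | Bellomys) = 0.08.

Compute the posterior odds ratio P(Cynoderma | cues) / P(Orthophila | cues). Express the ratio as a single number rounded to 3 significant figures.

The normalizing constant cancels in an odds ratio, so compute prior × likelihood for the two hypotheses only:
  Cynoderma: 0.43 × 0.12 × 0.70 × 0.63 = 0.022756
  Orthophila: 0.20 × 0.58 × 0.06 × 0.57 = 0.0039672
Odds(Cynoderma : Orthophila) = 0.022756 / 0.0039672 ≈ 5.74.

5.74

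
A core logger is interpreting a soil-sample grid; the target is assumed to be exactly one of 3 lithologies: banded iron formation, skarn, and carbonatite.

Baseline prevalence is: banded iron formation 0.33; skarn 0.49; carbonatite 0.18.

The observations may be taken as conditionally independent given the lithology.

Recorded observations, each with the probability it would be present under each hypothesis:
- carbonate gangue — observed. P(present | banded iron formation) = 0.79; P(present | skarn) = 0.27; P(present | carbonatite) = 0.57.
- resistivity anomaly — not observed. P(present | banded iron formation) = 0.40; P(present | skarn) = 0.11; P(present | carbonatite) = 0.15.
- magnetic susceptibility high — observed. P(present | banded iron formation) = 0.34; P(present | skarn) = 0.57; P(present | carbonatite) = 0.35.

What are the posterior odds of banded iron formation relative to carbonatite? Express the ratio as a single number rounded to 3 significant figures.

1.74

Unnormalized posterior weight (prior times the observation likelihoods) for each of the two hypotheses (using 1 − P(present | H) for each absent observation):
  banded iron formation: 0.33 × 0.79 × (1 − 0.40) × 0.34 = 0.053183
  carbonatite: 0.18 × 0.57 × (1 − 0.15) × 0.35 = 0.030523
Posterior odds = 0.053183 / 0.030523 ≈ 1.74.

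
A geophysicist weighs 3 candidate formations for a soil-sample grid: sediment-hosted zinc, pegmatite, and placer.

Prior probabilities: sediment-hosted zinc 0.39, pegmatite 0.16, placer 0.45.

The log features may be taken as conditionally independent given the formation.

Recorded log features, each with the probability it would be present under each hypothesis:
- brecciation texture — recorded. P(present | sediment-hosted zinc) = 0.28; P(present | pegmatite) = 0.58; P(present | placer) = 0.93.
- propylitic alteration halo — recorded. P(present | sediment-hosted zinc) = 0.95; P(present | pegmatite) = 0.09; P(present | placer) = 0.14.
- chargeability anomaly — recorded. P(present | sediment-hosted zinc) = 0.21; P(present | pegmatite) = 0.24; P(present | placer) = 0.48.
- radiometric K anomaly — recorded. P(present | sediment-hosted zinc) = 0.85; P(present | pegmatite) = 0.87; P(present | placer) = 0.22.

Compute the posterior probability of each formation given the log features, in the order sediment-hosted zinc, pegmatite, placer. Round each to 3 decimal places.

0.700, 0.066, 0.234

Multiply each prior by the joint likelihood of the log feature pattern:
  sediment-hosted zinc: 0.39 × 0.28 × 0.95 × 0.21 × 0.85 = 0.018518
  pegmatite: 0.16 × 0.58 × 0.09 × 0.24 × 0.87 = 0.0017439
  placer: 0.45 × 0.93 × 0.14 × 0.48 × 0.22 = 0.0061871
Normalizing constant Z = 0.018518 + 0.0017439 + 0.0061871 = 0.026449.
P(sediment-hosted zinc | evidence) = 0.018518 / 0.026449 ≈ 0.700
P(pegmatite | evidence) = 0.0017439 / 0.026449 ≈ 0.066
P(placer | evidence) = 0.0061871 / 0.026449 ≈ 0.234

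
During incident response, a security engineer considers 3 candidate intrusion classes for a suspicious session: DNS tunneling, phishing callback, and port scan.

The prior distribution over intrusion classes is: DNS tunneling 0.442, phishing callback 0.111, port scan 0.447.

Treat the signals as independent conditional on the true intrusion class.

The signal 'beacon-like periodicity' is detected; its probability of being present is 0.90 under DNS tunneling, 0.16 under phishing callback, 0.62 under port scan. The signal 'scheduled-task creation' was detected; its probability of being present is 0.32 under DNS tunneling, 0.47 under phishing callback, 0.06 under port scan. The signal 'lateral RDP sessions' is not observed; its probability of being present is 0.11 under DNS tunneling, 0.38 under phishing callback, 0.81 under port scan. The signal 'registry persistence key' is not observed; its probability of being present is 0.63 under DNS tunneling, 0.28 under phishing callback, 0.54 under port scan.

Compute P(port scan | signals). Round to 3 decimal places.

0.031

Multiply each prior by the joint likelihood of the signal pattern (using 1 − P(present | H) for each absent signal):
  DNS tunneling: 0.442 × 0.90 × 0.32 × (1 − 0.11) × (1 − 0.63) = 0.041919
  phishing callback: 0.111 × 0.16 × 0.47 × (1 − 0.38) × (1 − 0.28) = 0.0037262
  port scan: 0.447 × 0.62 × 0.06 × (1 − 0.81) × (1 − 0.54) = 0.0014533
Normalizing constant Z = 0.041919 + 0.0037262 + 0.0014533 = 0.047098.
P(port scan | evidence) = 0.0014533 / 0.047098 ≈ 0.031.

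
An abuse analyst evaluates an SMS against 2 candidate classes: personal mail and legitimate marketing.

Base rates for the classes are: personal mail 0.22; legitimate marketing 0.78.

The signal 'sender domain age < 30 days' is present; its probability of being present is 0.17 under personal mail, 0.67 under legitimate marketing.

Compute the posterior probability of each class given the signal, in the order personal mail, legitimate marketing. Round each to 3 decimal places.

0.067, 0.933

By Bayes' rule, the unnormalized weight for each hypothesis is prior × likelihood:
  personal mail: 0.22 × 0.17 = 0.0374
  legitimate marketing: 0.78 × 0.67 = 0.5226
The unnormalized weights sum to 0.56.
P(personal mail | evidence) = 0.0374 / 0.56 ≈ 0.067
P(legitimate marketing | evidence) = 0.5226 / 0.56 ≈ 0.933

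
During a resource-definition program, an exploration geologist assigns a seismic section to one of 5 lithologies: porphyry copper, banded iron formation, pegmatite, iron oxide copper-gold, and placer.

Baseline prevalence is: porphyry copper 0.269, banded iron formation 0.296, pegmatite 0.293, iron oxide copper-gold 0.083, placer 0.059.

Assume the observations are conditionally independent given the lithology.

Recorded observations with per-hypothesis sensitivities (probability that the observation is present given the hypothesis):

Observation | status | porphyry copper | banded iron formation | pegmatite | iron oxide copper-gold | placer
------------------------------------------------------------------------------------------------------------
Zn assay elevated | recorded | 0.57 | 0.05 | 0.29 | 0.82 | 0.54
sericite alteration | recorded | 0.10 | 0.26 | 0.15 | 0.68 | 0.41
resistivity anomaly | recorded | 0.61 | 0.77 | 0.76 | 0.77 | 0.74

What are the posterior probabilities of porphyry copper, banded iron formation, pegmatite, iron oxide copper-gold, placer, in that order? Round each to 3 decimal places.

Multiply each prior by the joint likelihood of the evidence pattern:
  porphyry copper: 0.269 × 0.57 × 0.10 × 0.61 = 0.0093531
  banded iron formation: 0.296 × 0.05 × 0.26 × 0.77 = 0.002963
  pegmatite: 0.293 × 0.29 × 0.15 × 0.76 = 0.0096866
  iron oxide copper-gold: 0.083 × 0.82 × 0.68 × 0.77 = 0.035636
  placer: 0.059 × 0.54 × 0.41 × 0.74 = 0.0096663
The unnormalized weights sum to 0.067305.
P(porphyry copper | evidence) = 0.0093531 / 0.067305 ≈ 0.139
P(banded iron formation | evidence) = 0.002963 / 0.067305 ≈ 0.044
P(pegmatite | evidence) = 0.0096866 / 0.067305 ≈ 0.144
P(iron oxide copper-gold | evidence) = 0.035636 / 0.067305 ≈ 0.529
P(placer | evidence) = 0.0096663 / 0.067305 ≈ 0.144

0.139, 0.044, 0.144, 0.529, 0.144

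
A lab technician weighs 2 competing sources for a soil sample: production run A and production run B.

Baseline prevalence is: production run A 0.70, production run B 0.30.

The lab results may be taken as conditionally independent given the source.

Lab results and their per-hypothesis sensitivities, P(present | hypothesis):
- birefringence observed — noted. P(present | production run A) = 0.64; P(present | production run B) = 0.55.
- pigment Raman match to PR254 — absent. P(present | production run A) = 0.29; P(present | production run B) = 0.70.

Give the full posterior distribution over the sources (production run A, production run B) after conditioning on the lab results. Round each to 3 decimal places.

0.865, 0.135

By Bayes' rule with conditional independence, the unnormalized weight for each hypothesis is prior × ∏ likelihoods (using 1 − P(present | H) for each absent lab result):
  production run A: 0.70 × 0.64 × (1 − 0.29) = 0.31808
  production run B: 0.30 × 0.55 × (1 − 0.70) = 0.0495
The unnormalized weights sum to 0.36758.
P(production run A | evidence) = 0.31808 / 0.36758 ≈ 0.865
P(production run B | evidence) = 0.0495 / 0.36758 ≈ 0.135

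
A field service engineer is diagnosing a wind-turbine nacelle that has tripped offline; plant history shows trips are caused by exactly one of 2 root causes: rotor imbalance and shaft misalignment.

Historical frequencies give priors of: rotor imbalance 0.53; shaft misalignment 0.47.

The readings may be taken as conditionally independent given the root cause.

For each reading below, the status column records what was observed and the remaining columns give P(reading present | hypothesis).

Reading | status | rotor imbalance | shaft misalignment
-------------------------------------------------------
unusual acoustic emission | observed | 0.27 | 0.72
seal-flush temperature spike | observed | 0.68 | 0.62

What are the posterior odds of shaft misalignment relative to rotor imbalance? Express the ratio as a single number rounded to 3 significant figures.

Unnormalized posterior weight (prior times the reading likelihoods) for each of the two hypotheses:
  shaft misalignment: 0.47 × 0.72 × 0.62 = 0.20981
  rotor imbalance: 0.53 × 0.27 × 0.68 = 0.097308
Odds(shaft misalignment : rotor imbalance) = 0.20981 / 0.097308 ≈ 2.16.

2.16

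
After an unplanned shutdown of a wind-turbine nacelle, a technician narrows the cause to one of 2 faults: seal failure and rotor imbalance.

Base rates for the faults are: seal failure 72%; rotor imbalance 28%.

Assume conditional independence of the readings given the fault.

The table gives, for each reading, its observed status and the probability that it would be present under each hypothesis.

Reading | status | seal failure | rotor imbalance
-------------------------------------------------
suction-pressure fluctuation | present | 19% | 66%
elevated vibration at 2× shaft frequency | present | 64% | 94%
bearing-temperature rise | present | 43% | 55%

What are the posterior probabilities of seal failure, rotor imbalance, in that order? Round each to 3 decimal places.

0.283, 0.717

For each hypothesis, the unnormalized posterior weight is prior × product of the reading likelihoods:
  seal failure: 0.72 × 0.19 × 0.64 × 0.43 = 0.037647
  rotor imbalance: 0.28 × 0.66 × 0.94 × 0.55 = 0.095542
Marginal likelihood of the evidence = 0.13319.
P(seal failure | evidence) = 0.037647 / 0.13319 ≈ 0.283
P(rotor imbalance | evidence) = 0.095542 / 0.13319 ≈ 0.717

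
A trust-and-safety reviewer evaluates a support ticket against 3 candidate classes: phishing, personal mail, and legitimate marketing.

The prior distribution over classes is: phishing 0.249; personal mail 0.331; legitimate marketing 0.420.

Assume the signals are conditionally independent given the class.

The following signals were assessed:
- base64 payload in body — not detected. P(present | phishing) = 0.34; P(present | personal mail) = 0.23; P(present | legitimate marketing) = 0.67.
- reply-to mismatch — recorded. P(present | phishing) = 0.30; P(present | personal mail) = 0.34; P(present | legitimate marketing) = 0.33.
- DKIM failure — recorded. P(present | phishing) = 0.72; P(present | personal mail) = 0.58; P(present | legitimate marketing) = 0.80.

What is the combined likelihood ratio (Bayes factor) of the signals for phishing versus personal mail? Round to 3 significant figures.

0.939

The Bayes factor is the ratio of the joint likelihoods of the signal pattern under the two hypotheses (using 1 − P(present | H) for each absent signal).
  phishing: (1 − 0.34) × 0.30 × 0.72 = 0.14256
  personal mail: (1 − 0.23) × 0.34 × 0.58 = 0.15184
Bayes factor = 0.14256 / 0.15184 ≈ 0.939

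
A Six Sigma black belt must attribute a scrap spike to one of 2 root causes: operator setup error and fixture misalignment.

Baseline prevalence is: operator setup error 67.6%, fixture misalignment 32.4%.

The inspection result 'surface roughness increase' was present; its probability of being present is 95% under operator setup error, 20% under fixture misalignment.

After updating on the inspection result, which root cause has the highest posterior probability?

Multiply each prior by the likelihood of the inspection result:
  operator setup error: 0.676 × 0.95 = 0.6422
  fixture misalignment: 0.324 × 0.20 = 0.0648
Normalizing constant Z = 0.6422 + 0.0648 = 0.707.
P(operator setup error | evidence) ≈ 0.6422 / 0.707 ≈ 0.908
P(fixture misalignment | evidence) ≈ 0.0648 / 0.707 ≈ 0.092
The largest is 0.908, so operator setup error is most probable.

operator setup error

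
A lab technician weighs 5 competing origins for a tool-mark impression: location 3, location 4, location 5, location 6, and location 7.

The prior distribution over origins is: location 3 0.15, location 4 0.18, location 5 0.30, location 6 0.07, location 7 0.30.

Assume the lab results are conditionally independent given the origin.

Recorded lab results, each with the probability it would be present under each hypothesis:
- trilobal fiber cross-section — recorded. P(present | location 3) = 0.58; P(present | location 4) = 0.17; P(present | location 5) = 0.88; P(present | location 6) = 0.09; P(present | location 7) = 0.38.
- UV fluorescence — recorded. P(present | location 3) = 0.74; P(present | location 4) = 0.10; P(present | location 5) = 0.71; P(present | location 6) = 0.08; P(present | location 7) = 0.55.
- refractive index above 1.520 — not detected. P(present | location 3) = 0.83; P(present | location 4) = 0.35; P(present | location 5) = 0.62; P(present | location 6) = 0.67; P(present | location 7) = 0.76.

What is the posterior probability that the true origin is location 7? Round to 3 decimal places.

For each hypothesis, the unnormalized posterior weight is prior × product of the lab result likelihoods (using 1 − P(present | H) for each absent lab result):
  location 3: 0.15 × 0.58 × 0.74 × (1 − 0.83) = 0.010945
  location 4: 0.18 × 0.17 × 0.10 × (1 − 0.35) = 0.001989
  location 5: 0.30 × 0.88 × 0.71 × (1 − 0.62) = 0.071227
  location 6: 0.07 × 0.09 × 0.08 × (1 − 0.67) = 0.00016632
  location 7: 0.30 × 0.38 × 0.55 × (1 − 0.76) = 0.015048
The unnormalized weights sum to 0.099375.
P(location 7 | evidence) = 0.015048 / 0.099375 ≈ 0.151.

0.151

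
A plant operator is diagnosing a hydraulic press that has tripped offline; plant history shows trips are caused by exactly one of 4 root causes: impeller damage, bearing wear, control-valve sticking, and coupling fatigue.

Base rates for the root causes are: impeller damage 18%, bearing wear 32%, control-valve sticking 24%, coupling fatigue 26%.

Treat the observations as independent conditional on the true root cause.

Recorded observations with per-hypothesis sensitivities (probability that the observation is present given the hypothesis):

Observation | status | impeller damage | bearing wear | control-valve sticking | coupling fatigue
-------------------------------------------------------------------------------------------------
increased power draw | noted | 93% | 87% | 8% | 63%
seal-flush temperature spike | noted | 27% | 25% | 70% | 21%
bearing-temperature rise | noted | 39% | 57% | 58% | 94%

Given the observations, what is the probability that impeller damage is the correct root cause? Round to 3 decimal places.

By Bayes' rule with conditional independence, the unnormalized weight for each hypothesis is prior × ∏ likelihoods:
  impeller damage: 0.18 × 0.93 × 0.27 × 0.39 = 0.017627
  bearing wear: 0.32 × 0.87 × 0.25 × 0.57 = 0.039672
  control-valve sticking: 0.24 × 0.08 × 0.70 × 0.58 = 0.0077952
  coupling fatigue: 0.26 × 0.63 × 0.21 × 0.94 = 0.032334
Marginal likelihood of the evidence = 0.097429.
P(impeller damage | evidence) = 0.017627 / 0.097429 ≈ 0.181.

0.181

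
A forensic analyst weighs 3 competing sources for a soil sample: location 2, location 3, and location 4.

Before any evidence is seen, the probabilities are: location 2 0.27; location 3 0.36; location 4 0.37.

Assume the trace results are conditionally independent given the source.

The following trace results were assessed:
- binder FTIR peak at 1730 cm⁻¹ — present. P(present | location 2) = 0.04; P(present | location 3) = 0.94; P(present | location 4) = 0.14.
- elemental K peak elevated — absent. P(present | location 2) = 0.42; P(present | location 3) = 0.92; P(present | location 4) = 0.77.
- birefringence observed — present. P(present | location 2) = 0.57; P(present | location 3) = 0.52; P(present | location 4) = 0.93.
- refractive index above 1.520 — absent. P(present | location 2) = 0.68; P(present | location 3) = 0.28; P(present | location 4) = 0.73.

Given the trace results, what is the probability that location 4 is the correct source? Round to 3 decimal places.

For each hypothesis, the unnormalized posterior weight is prior × product of the trace result likelihoods (using 1 − P(present | H) for each absent trace result):
  location 2: 0.27 × 0.04 × (1 − 0.42) × 0.57 × (1 − 0.68) = 0.0011426
  location 3: 0.36 × 0.94 × (1 − 0.92) × 0.52 × (1 − 0.28) = 0.010136
  location 4: 0.37 × 0.14 × (1 − 0.77) × 0.93 × (1 − 0.73) = 0.0029916
The unnormalized weights sum to 0.01427.
P(location 4 | evidence) = 0.0029916 / 0.01427 ≈ 0.210.

0.210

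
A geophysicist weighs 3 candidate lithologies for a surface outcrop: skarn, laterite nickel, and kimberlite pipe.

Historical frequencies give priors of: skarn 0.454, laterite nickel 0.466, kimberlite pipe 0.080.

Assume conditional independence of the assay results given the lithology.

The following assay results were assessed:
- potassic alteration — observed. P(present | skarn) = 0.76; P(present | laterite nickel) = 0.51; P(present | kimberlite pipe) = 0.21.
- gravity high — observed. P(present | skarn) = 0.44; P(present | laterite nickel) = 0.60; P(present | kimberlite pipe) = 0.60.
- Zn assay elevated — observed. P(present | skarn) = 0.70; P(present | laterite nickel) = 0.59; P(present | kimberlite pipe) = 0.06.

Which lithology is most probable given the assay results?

For each hypothesis, the unnormalized posterior weight is prior × product of the assay result likelihoods:
  skarn: 0.454 × 0.76 × 0.44 × 0.70 = 0.10627
  laterite nickel: 0.466 × 0.51 × 0.60 × 0.59 = 0.084132
  kimberlite pipe: 0.080 × 0.21 × 0.60 × 0.06 = 0.0006048
Marginal likelihood of the evidence = 0.19101.
P(skarn | evidence) ≈ 0.10627 / 0.19101 ≈ 0.556
P(laterite nickel | evidence) ≈ 0.084132 / 0.19101 ≈ 0.440
P(kimberlite pipe | evidence) ≈ 0.0006048 / 0.19101 ≈ 0.003
The largest is 0.556, so skarn is most probable.

skarn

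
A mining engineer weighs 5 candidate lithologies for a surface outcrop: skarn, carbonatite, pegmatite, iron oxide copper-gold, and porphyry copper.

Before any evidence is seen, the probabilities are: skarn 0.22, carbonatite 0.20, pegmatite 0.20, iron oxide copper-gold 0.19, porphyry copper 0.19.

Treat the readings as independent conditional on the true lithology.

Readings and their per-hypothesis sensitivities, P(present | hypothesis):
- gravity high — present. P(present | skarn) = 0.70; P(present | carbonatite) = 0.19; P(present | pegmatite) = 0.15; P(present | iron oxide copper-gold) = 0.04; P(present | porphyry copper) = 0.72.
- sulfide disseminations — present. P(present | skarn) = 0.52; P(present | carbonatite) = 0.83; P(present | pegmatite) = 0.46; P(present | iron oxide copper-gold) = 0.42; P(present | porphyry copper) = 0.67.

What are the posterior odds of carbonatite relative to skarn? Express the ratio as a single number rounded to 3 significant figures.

The normalizing constant cancels in an odds ratio, so compute prior × likelihood for the two hypotheses only:
  carbonatite: 0.20 × 0.19 × 0.83 = 0.03154
  skarn: 0.22 × 0.70 × 0.52 = 0.08008
Odds(carbonatite : skarn) = 0.03154 / 0.08008 ≈ 0.394.

0.394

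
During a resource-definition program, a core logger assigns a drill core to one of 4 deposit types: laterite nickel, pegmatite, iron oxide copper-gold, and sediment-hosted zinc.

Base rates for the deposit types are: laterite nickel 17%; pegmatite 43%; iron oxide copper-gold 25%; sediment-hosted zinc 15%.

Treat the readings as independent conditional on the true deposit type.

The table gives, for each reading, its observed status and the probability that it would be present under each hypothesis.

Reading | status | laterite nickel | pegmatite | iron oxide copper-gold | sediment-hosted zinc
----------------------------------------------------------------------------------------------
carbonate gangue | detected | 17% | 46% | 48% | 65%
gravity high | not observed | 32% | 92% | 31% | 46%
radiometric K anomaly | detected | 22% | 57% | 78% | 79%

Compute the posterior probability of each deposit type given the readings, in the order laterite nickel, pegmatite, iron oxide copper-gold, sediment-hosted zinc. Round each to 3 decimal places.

0.036, 0.075, 0.540, 0.348

Multiply each prior by the joint likelihood of the reading pattern (using 1 − P(present | H) for each absent reading):
  laterite nickel: 0.17 × 0.17 × (1 − 0.32) × 0.22 = 0.0043234
  pegmatite: 0.43 × 0.46 × (1 − 0.92) × 0.57 = 0.0090197
  iron oxide copper-gold: 0.25 × 0.48 × (1 − 0.31) × 0.78 = 0.064584
  sediment-hosted zinc: 0.15 × 0.65 × (1 − 0.46) × 0.79 = 0.041594
Normalizing constant Z = 0.0043234 + 0.0090197 + 0.064584 + 0.041594 = 0.11952.
P(laterite nickel | evidence) = 0.0043234 / 0.11952 ≈ 0.036
P(pegmatite | evidence) = 0.0090197 / 0.11952 ≈ 0.075
P(iron oxide copper-gold | evidence) = 0.064584 / 0.11952 ≈ 0.540
P(sediment-hosted zinc | evidence) = 0.041594 / 0.11952 ≈ 0.348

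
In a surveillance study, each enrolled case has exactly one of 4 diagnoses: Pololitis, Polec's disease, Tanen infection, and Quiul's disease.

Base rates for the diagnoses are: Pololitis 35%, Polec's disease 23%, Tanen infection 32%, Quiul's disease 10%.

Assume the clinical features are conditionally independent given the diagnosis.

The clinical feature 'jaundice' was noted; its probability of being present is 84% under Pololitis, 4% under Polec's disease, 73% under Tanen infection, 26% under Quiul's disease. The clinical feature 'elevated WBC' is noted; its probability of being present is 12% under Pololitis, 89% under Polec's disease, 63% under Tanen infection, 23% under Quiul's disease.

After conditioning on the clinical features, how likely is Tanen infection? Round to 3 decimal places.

0.749

For each hypothesis, the unnormalized posterior weight is prior × product of the clinical feature likelihoods:
  Pololitis: 0.35 × 0.84 × 0.12 = 0.03528
  Polec's disease: 0.23 × 0.04 × 0.89 = 0.008188
  Tanen infection: 0.32 × 0.73 × 0.63 = 0.14717
  Quiul's disease: 0.10 × 0.26 × 0.23 = 0.00598
The unnormalized weights sum to 0.19662.
P(Tanen infection | evidence) = 0.14717 / 0.19662 ≈ 0.749.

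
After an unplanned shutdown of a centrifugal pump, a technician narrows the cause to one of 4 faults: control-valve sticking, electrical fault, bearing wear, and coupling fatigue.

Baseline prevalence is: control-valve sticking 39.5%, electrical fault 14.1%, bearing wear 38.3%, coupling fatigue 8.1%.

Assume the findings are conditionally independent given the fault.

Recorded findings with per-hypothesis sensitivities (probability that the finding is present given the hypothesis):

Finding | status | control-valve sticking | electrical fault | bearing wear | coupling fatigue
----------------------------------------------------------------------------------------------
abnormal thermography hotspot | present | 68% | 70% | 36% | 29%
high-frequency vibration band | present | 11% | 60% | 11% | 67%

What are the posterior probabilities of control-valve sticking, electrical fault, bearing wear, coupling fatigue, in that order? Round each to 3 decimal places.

0.247, 0.495, 0.127, 0.132

Multiply each prior by the joint likelihood of the evidence pattern:
  control-valve sticking: 0.395 × 0.68 × 0.11 = 0.029546
  electrical fault: 0.141 × 0.70 × 0.60 = 0.05922
  bearing wear: 0.383 × 0.36 × 0.11 = 0.015167
  coupling fatigue: 0.081 × 0.29 × 0.67 = 0.015738
The unnormalized weights sum to 0.11967.
P(control-valve sticking | evidence) = 0.029546 / 0.11967 ≈ 0.247
P(electrical fault | evidence) = 0.05922 / 0.11967 ≈ 0.495
P(bearing wear | evidence) = 0.015167 / 0.11967 ≈ 0.127
P(coupling fatigue | evidence) = 0.015738 / 0.11967 ≈ 0.132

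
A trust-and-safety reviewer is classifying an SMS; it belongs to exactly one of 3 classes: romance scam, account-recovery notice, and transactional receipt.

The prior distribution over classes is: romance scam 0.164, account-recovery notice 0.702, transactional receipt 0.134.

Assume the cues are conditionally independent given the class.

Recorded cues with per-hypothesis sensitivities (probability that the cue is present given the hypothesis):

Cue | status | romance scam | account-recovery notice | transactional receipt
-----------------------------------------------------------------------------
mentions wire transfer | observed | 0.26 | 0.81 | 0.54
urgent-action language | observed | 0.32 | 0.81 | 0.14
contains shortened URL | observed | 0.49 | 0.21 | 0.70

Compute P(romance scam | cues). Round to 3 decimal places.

For each hypothesis, the unnormalized posterior weight is prior × product of the cue likelihoods:
  romance scam: 0.164 × 0.26 × 0.32 × 0.49 = 0.006686
  account-recovery notice: 0.702 × 0.81 × 0.81 × 0.21 = 0.096722
  transactional receipt: 0.134 × 0.54 × 0.14 × 0.70 = 0.0070913
The unnormalized weights sum to 0.1105.
P(romance scam | evidence) = 0.006686 / 0.1105 ≈ 0.061.

0.061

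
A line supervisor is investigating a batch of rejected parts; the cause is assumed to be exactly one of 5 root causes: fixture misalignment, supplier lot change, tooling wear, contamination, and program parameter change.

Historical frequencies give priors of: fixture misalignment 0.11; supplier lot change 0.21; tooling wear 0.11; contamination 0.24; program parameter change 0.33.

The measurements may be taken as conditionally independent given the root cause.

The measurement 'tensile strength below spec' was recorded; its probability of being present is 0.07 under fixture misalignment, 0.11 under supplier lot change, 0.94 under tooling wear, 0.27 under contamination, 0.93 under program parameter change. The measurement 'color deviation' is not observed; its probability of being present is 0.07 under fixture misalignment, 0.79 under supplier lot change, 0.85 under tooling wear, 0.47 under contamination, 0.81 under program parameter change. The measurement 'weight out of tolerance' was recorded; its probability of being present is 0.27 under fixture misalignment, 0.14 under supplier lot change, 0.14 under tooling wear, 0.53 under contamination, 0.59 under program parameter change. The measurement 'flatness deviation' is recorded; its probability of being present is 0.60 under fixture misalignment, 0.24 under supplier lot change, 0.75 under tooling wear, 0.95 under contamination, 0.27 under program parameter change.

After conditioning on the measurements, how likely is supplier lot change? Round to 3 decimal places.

Multiply each prior by the joint likelihood of the measurement pattern (using 1 − P(present | H) for each absent measurement):
  fixture misalignment: 0.11 × 0.07 × (1 − 0.07) × 0.27 × 0.60 = 0.0011601
  supplier lot change: 0.21 × 0.11 × (1 − 0.79) × 0.14 × 0.24 = 0.00016299
  tooling wear: 0.11 × 0.94 × (1 − 0.85) × 0.14 × 0.75 = 0.0016286
  contamination: 0.24 × 0.27 × (1 − 0.47) × 0.53 × 0.95 = 0.017292
  program parameter change: 0.33 × 0.93 × (1 − 0.81) × 0.59 × 0.27 = 0.0092889
Marginal likelihood of the evidence = 0.029533.
P(supplier lot change | evidence) = 0.00016299 / 0.029533 ≈ 0.006.

0.006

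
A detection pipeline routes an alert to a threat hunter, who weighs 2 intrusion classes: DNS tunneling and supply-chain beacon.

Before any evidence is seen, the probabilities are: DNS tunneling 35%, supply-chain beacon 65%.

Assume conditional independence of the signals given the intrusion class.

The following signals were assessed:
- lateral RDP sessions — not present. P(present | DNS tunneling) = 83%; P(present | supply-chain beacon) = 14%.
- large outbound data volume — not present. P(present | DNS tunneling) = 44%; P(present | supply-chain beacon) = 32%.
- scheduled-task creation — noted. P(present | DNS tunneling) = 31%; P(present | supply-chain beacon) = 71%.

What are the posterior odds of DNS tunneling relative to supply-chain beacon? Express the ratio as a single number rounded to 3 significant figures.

Unnormalized posterior weight (prior times the signal likelihoods) for each of the two hypotheses (using 1 − P(present | H) for each absent signal):
  DNS tunneling: 0.35 × (1 − 0.83) × (1 − 0.44) × 0.31 = 0.010329
  supply-chain beacon: 0.65 × (1 − 0.14) × (1 − 0.32) × 0.71 = 0.26989
Posterior odds = 0.010329 / 0.26989 ≈ 0.0383.

0.0383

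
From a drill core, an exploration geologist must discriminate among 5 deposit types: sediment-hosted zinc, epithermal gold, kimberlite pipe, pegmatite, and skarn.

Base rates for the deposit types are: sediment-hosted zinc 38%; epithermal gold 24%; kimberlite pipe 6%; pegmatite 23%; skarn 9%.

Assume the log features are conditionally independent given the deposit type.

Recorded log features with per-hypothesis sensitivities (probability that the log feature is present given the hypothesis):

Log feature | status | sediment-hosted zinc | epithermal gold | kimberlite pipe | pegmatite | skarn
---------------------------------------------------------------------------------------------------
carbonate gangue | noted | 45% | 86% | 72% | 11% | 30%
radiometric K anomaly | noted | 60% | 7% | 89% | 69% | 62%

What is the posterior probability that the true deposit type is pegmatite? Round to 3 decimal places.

Multiply each prior by the joint likelihood of the log feature pattern:
  sediment-hosted zinc: 0.38 × 0.45 × 0.60 = 0.1026
  epithermal gold: 0.24 × 0.86 × 0.07 = 0.014448
  kimberlite pipe: 0.06 × 0.72 × 0.89 = 0.038448
  pegmatite: 0.23 × 0.11 × 0.69 = 0.017457
  skarn: 0.09 × 0.30 × 0.62 = 0.01674
Marginal likelihood of the evidence = 0.18969.
P(pegmatite | evidence) = 0.017457 / 0.18969 ≈ 0.092.

0.092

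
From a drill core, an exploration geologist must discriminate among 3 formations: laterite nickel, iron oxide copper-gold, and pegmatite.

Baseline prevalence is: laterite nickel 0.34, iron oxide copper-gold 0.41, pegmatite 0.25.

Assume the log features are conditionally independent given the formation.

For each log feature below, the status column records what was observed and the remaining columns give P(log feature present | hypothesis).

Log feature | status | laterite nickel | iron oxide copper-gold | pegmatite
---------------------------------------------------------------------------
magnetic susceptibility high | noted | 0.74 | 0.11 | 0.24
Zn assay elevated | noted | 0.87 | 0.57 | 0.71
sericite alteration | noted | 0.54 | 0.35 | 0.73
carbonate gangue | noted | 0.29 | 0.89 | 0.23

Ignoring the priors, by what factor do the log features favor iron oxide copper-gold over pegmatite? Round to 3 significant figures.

0.683

The Bayes factor is the ratio of the joint likelihoods of the log feature pattern under the two hypotheses.
  iron oxide copper-gold: 0.11 × 0.57 × 0.35 × 0.89 = 0.019531
  pegmatite: 0.24 × 0.71 × 0.73 × 0.23 = 0.02861
Bayes factor = 0.019531 / 0.02861 ≈ 0.683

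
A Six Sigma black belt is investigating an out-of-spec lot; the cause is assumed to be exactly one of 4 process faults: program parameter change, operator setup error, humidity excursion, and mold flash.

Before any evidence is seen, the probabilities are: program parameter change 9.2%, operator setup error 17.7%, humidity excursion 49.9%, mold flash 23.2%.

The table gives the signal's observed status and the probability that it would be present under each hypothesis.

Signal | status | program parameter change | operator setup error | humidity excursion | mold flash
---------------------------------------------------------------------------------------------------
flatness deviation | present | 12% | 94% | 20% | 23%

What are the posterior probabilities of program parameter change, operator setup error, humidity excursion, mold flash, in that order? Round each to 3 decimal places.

0.033, 0.503, 0.302, 0.161

By Bayes' rule, the unnormalized weight for each hypothesis is prior × likelihood:
  program parameter change: 0.092 × 0.12 = 0.01104
  operator setup error: 0.177 × 0.94 = 0.16638
  humidity excursion: 0.499 × 0.20 = 0.0998
  mold flash: 0.232 × 0.23 = 0.05336
Marginal likelihood of the evidence = 0.33058.
P(program parameter change | evidence) = 0.01104 / 0.33058 ≈ 0.033
P(operator setup error | evidence) = 0.16638 / 0.33058 ≈ 0.503
P(humidity excursion | evidence) = 0.0998 / 0.33058 ≈ 0.302
P(mold flash | evidence) = 0.05336 / 0.33058 ≈ 0.161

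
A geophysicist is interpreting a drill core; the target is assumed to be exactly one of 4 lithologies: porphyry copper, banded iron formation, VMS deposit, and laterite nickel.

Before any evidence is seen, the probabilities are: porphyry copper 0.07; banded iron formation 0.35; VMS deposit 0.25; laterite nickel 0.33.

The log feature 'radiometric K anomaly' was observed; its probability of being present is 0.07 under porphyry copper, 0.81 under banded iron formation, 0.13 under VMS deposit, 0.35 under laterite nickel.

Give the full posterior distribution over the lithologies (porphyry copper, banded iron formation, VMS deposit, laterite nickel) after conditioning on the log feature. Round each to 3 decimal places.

By Bayes' rule, the unnormalized weight for each hypothesis is prior × likelihood:
  porphyry copper: 0.07 × 0.07 = 0.0049
  banded iron formation: 0.35 × 0.81 = 0.2835
  VMS deposit: 0.25 × 0.13 = 0.0325
  laterite nickel: 0.33 × 0.35 = 0.1155
Normalizing constant Z = 0.0049 + 0.2835 + 0.0325 + 0.1155 = 0.4364.
P(porphyry copper | evidence) = 0.0049 / 0.4364 ≈ 0.011
P(banded iron formation | evidence) = 0.2835 / 0.4364 ≈ 0.650
P(VMS deposit | evidence) = 0.0325 / 0.4364 ≈ 0.074
P(laterite nickel | evidence) = 0.1155 / 0.4364 ≈ 0.265

0.011, 0.650, 0.074, 0.265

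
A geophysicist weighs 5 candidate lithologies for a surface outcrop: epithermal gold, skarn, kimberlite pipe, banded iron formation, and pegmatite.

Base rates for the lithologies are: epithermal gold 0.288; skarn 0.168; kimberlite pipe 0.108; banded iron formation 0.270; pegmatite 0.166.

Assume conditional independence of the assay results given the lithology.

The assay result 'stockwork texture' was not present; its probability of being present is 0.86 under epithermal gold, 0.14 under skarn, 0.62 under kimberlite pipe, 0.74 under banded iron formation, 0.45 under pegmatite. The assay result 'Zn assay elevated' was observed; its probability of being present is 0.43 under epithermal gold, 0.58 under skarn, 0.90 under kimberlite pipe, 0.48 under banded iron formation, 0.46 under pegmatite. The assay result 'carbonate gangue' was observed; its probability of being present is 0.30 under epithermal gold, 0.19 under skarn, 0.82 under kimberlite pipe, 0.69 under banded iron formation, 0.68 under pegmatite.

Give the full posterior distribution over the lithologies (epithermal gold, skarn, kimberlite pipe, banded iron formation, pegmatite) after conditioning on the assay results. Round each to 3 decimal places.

0.050, 0.154, 0.293, 0.225, 0.277

By Bayes' rule with conditional independence, the unnormalized weight for each hypothesis is prior × ∏ likelihoods (using 1 − P(present | H) for each absent assay result):
  epithermal gold: 0.288 × (1 − 0.86) × 0.43 × 0.30 = 0.0052013
  skarn: 0.168 × (1 − 0.14) × 0.58 × 0.19 = 0.015922
  kimberlite pipe: 0.108 × (1 − 0.62) × 0.90 × 0.82 = 0.030288
  banded iron formation: 0.270 × (1 − 0.74) × 0.48 × 0.69 = 0.02325
  pegmatite: 0.166 × (1 − 0.45) × 0.46 × 0.68 = 0.028559
Marginal likelihood of the evidence = 0.10322.
P(epithermal gold | evidence) = 0.0052013 / 0.10322 ≈ 0.050
P(skarn | evidence) = 0.015922 / 0.10322 ≈ 0.154
P(kimberlite pipe | evidence) = 0.030288 / 0.10322 ≈ 0.293
P(banded iron formation | evidence) = 0.02325 / 0.10322 ≈ 0.225
P(pegmatite | evidence) = 0.028559 / 0.10322 ≈ 0.277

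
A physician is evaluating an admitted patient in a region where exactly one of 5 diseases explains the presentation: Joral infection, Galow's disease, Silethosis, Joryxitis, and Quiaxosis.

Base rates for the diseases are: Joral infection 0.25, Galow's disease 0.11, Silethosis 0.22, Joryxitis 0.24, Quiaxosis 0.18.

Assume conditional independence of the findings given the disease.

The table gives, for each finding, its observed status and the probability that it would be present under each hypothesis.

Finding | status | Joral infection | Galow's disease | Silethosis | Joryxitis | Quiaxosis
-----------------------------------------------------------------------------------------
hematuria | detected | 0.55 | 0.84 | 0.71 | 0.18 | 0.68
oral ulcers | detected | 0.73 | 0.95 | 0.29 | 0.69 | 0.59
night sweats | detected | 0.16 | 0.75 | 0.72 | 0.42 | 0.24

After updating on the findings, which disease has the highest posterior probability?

Galow's disease

For each hypothesis, the unnormalized posterior weight is prior × product of the finding likelihoods:
  Joral infection: 0.25 × 0.55 × 0.73 × 0.16 = 0.01606
  Galow's disease: 0.11 × 0.84 × 0.95 × 0.75 = 0.065835
  Silethosis: 0.22 × 0.71 × 0.29 × 0.72 = 0.032615
  Joryxitis: 0.24 × 0.18 × 0.69 × 0.42 = 0.012519
  Quiaxosis: 0.18 × 0.68 × 0.59 × 0.24 = 0.017332
The unnormalized weights sum to 0.14436.
P(Joral infection | evidence) ≈ 0.01606 / 0.14436 ≈ 0.111
P(Galow's disease | evidence) ≈ 0.065835 / 0.14436 ≈ 0.456
P(Silethosis | evidence) ≈ 0.032615 / 0.14436 ≈ 0.226
P(Joryxitis | evidence) ≈ 0.012519 / 0.14436 ≈ 0.087
P(Quiaxosis | evidence) ≈ 0.017332 / 0.14436 ≈ 0.120
The largest is 0.456, so Galow's disease is most probable.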